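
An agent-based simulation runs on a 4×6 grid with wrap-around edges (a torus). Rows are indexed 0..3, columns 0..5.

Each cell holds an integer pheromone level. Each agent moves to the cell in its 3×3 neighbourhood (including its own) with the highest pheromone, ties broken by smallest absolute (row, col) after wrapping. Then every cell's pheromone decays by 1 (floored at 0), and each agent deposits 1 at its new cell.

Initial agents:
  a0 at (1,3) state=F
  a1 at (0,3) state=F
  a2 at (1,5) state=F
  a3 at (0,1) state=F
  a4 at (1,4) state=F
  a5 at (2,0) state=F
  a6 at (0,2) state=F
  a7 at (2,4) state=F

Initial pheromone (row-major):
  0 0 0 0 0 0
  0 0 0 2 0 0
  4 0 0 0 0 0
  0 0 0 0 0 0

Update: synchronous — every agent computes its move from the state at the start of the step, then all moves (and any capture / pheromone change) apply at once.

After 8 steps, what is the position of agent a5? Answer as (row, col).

(2, 0)

t=1: a0@(1,3) a1@(1,3) a2@(2,0) a3@(0,0) a4@(1,3) a5@(2,0) a6@(1,3) a7@(1,3) | pheromone: 1 0 0 0 0 0 / 0 0 0 6 0 0 / 5 0 0 0 0 0 / 0 0 0 0 0 0
t=2: a0@(1,3) a1@(1,3) a2@(2,0) a3@(0,0) a4@(1,3) a5@(2,0) a6@(1,3) a7@(1,3) | pheromone: 1 0 0 0 0 0 / 0 0 0 10 0 0 / 6 0 0 0 0 0 / 0 0 0 0 0 0
t=3: a0@(1,3) a1@(1,3) a2@(2,0) a3@(0,0) a4@(1,3) a5@(2,0) a6@(1,3) a7@(1,3) | pheromone: 1 0 0 0 0 0 / 0 0 0 14 0 0 / 7 0 0 0 0 0 / 0 0 0 0 0 0
t=4: a0@(1,3) a1@(1,3) a2@(2,0) a3@(0,0) a4@(1,3) a5@(2,0) a6@(1,3) a7@(1,3) | pheromone: 1 0 0 0 0 0 / 0 0 0 18 0 0 / 8 0 0 0 0 0 / 0 0 0 0 0 0
t=5: a0@(1,3) a1@(1,3) a2@(2,0) a3@(0,0) a4@(1,3) a5@(2,0) a6@(1,3) a7@(1,3) | pheromone: 1 0 0 0 0 0 / 0 0 0 22 0 0 / 9 0 0 0 0 0 / 0 0 0 0 0 0
t=6: a0@(1,3) a1@(1,3) a2@(2,0) a3@(0,0) a4@(1,3) a5@(2,0) a6@(1,3) a7@(1,3) | pheromone: 1 0 0 0 0 0 / 0 0 0 26 0 0 / 10 0 0 0 0 0 / 0 0 0 0 0 0
t=7: a0@(1,3) a1@(1,3) a2@(2,0) a3@(0,0) a4@(1,3) a5@(2,0) a6@(1,3) a7@(1,3) | pheromone: 1 0 0 0 0 0 / 0 0 0 30 0 0 / 11 0 0 0 0 0 / 0 0 0 0 0 0
t=8: a0@(1,3) a1@(1,3) a2@(2,0) a3@(0,0) a4@(1,3) a5@(2,0) a6@(1,3) a7@(1,3) | pheromone: 1 0 0 0 0 0 / 0 0 0 34 0 0 / 12 0 0 0 0 0 / 0 0 0 0 0 0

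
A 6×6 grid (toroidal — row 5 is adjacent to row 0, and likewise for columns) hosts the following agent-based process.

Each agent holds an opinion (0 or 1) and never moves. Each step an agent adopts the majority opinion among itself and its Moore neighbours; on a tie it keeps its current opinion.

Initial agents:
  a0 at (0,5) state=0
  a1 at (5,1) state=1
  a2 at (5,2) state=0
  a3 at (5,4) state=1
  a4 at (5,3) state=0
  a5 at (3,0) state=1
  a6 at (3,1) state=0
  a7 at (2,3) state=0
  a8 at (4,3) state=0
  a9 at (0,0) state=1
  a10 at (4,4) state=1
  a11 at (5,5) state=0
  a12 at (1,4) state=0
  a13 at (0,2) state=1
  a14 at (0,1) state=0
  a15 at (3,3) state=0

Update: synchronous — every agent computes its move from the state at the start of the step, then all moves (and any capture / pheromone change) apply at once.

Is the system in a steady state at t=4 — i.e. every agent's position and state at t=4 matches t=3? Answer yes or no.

t=1: a0@(0,5):0 a1@(5,1):1 a2@(5,2):0 a3@(5,4):0 a4@(5,3):0 a5@(3,0):1 a6@(3,1):0 a7@(2,3):0 a8@(4,3):0 a9@(0,0):0 a10@(4,4):0 a11@(5,5):1 a12@(1,4):0 a13@(0,2):0 a14@(0,1):1 a15@(3,3):0
t=2: a0@(0,5):0 a1@(5,1):0 a2@(5,2):0 a3@(5,4):0 a4@(5,3):0 a5@(3,0):1 a6@(3,1):0 a7@(2,3):0 a8@(4,3):0 a9@(0,0):1 a10@(4,4):0 a11@(5,5):0 a12@(1,4):0 a13@(0,2):0 a14@(0,1):0 a15@(3,3):0
t=3: a0@(0,5):0 a1@(5,1):0 a2@(5,2):0 a3@(5,4):0 a4@(5,3):0 a5@(3,0):1 a6@(3,1):0 a7@(2,3):0 a8@(4,3):0 a9@(0,0):0 a10@(4,4):0 a11@(5,5):0 a12@(1,4):0 a13@(0,2):0 a14@(0,1):0 a15@(3,3):0
t=4: (unchanged — steady state)

yes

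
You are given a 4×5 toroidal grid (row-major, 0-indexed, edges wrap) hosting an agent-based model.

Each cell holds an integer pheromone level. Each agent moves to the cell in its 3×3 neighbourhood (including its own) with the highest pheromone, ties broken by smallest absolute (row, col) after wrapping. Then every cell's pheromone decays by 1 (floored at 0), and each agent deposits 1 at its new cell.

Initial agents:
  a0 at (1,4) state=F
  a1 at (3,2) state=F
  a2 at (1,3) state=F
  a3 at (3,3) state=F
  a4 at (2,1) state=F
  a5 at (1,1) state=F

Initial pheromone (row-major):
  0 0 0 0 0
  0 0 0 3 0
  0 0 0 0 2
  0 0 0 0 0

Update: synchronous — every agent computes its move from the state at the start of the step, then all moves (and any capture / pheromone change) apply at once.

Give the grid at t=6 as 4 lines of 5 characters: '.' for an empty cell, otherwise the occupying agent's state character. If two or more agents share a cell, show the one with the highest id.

t=1: a0@(1,3) a1@(0,1) a2@(1,3) a3@(2,4) a4@(1,0) a5@(0,0) | pheromone: 1 1 0 0 0 / 1 0 0 4 0 / 0 0 0 0 2 / 0 0 0 0 0
t=2: a0@(1,3) a1@(0,0) a2@(1,3) a3@(1,3) a4@(2,4) a5@(0,0) | pheromone: 2 0 0 0 0 / 0 0 0 6 0 / 0 0 0 0 2 / 0 0 0 0 0
t=3: a0@(1,3) a1@(0,0) a2@(1,3) a3@(1,3) a4@(1,3) a5@(0,0) | pheromone: 3 0 0 0 0 / 0 0 0 9 0 / 0 0 0 0 1 / 0 0 0 0 0
t=4: a0@(1,3) a1@(0,0) a2@(1,3) a3@(1,3) a4@(1,3) a5@(0,0) | pheromone: 4 0 0 0 0 / 0 0 0 12 0 / 0 0 0 0 0 / 0 0 0 0 0
t=5: a0@(1,3) a1@(0,0) a2@(1,3) a3@(1,3) a4@(1,3) a5@(0,0) | pheromone: 5 0 0 0 0 / 0 0 0 15 0 / 0 0 0 0 0 / 0 0 0 0 0
t=6: a0@(1,3) a1@(0,0) a2@(1,3) a3@(1,3) a4@(1,3) a5@(0,0) | pheromone: 6 0 0 0 0 / 0 0 0 18 0 / 0 0 0 0 0 / 0 0 0 0 0

F....
...F.
.....
.....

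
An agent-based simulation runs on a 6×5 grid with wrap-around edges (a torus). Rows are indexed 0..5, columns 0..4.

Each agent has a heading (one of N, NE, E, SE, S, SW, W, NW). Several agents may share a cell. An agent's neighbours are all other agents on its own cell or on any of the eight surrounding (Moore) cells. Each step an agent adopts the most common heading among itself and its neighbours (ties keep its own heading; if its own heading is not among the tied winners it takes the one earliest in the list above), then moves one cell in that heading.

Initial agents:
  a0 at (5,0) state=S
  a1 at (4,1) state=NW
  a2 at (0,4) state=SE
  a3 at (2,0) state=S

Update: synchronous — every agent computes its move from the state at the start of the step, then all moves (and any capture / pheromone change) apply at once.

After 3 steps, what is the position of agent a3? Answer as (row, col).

t=1: a0@(0,0):S a1@(3,0):NW a2@(1,0):SE a3@(3,0):S
t=2: a0@(1,0):S a1@(2,4):NW a2@(2,1):SE a3@(4,0):S
t=3: a0@(2,0):S a1@(1,3):NW a2@(3,2):SE a3@(5,0):S

(5, 0)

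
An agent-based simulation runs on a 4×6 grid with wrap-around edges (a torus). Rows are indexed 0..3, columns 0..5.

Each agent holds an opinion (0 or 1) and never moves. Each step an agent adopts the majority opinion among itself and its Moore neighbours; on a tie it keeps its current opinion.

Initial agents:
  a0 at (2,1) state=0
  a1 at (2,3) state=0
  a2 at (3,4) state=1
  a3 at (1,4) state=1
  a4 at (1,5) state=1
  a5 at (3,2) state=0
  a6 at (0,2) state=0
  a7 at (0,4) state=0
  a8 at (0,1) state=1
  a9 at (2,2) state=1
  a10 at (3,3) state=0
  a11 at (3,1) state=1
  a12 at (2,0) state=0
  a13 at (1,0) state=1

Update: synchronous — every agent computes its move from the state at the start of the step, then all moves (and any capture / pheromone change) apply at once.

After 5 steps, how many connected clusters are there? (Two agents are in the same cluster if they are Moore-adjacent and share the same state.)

2

t=1: a0@(2,1):0 a1@(2,3):0 a2@(3,4):0 a3@(1,4):1 a4@(1,5):1 a5@(3,2):0 a6@(0,2):0 a7@(0,4):1 a8@(0,1):1 a9@(2,2):0 a10@(3,3):0 a11@(3,1):0 a12@(2,0):1 a13@(1,0):1
t=2: a0@(2,1):0 a1@(2,3):0 a2@(3,4):0 a3@(1,4):1 a4@(1,5):1 a5@(3,2):0 a6@(0,2):0 a7@(0,4):1 a8@(0,1):0 a9@(2,2):0 a10@(3,3):0 a11@(3,1):0 a12@(2,0):1 a13@(1,0):1
t=3: (unchanged — steady state)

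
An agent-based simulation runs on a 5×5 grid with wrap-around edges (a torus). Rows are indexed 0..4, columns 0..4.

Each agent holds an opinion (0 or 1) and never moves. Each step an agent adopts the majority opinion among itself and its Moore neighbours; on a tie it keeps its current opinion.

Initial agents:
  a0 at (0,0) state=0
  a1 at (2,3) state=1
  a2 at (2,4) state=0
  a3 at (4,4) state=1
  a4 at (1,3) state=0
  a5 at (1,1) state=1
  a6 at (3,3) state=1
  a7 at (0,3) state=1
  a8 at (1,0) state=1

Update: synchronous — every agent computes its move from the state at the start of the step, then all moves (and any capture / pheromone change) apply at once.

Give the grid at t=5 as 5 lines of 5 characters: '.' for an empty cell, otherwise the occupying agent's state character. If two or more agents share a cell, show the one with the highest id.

1..1.
11.1.
...11
...1.
....1

t=1: a0@(0,0):1 a1@(2,3):1 a2@(2,4):1 a3@(4,4):1 a4@(1,3):0 a5@(1,1):1 a6@(3,3):1 a7@(0,3):1 a8@(1,0):1
t=2: a0@(0,0):1 a1@(2,3):1 a2@(2,4):1 a3@(4,4):1 a4@(1,3):1 a5@(1,1):1 a6@(3,3):1 a7@(0,3):1 a8@(1,0):1
t=3: (unchanged — steady state)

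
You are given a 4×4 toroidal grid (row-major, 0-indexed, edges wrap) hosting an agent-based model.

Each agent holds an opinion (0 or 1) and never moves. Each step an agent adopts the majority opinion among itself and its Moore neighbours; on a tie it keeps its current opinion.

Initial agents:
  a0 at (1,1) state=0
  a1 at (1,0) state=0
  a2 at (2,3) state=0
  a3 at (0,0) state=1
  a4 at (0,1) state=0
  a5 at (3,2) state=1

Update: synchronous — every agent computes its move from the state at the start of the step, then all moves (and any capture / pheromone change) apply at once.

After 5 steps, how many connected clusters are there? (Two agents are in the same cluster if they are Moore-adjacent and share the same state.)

t=1: a0@(1,1):0 a1@(1,0):0 a2@(2,3):0 a3@(0,0):0 a4@(0,1):0 a5@(3,2):0
t=2: (unchanged — steady state)

1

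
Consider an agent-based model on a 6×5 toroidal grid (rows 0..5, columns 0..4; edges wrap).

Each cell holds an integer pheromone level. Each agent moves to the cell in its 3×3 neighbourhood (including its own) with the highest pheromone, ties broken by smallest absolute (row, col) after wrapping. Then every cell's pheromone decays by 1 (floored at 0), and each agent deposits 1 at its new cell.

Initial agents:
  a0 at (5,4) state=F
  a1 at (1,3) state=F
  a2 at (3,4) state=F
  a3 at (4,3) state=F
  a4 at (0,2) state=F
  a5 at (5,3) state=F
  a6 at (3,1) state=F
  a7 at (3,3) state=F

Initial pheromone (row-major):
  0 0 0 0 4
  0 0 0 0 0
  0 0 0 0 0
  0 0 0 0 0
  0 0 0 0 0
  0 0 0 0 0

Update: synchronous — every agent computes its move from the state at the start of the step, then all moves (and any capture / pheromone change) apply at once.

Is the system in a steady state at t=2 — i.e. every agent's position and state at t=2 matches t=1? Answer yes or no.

t=1: a0@(0,4) a1@(0,4) a2@(2,0) a3@(3,2) a4@(0,1) a5@(0,4) a6@(2,0) a7@(2,2) | pheromone: 0 1 0 0 6 / 0 0 0 0 0 / 2 0 1 0 0 / 0 0 1 0 0 / 0 0 0 0 0 / 0 0 0 0 0
t=2: a0@(0,4) a1@(0,4) a2@(2,0) a3@(2,2) a4@(0,1) a5@(0,4) a6@(2,0) a7@(2,2) | pheromone: 0 1 0 0 8 / 0 0 0 0 0 / 3 0 2 0 0 / 0 0 0 0 0 / 0 0 0 0 0 / 0 0 0 0 0

no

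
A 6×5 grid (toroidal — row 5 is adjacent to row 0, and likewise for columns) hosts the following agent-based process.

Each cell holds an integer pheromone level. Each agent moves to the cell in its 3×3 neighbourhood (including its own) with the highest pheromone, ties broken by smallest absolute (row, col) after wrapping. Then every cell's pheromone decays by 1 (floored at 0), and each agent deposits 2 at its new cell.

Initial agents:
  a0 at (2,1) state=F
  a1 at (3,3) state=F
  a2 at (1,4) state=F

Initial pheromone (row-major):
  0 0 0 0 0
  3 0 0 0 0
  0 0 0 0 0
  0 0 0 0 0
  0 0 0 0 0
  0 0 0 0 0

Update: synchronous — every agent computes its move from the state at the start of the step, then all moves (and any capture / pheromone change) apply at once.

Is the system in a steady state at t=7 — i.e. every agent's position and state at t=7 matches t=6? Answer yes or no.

t=1: a0@(1,0) a1@(2,2) a2@(1,0) | pheromone: 0 0 0 0 0 / 6 0 0 0 0 / 0 0 2 0 0 / 0 0 0 0 0 / 0 0 0 0 0 / 0 0 0 0 0
t=2: a0@(1,0) a1@(2,2) a2@(1,0) | pheromone: 0 0 0 0 0 / 9 0 0 0 0 / 0 0 3 0 0 / 0 0 0 0 0 / 0 0 0 0 0 / 0 0 0 0 0
t=3: a0@(1,0) a1@(2,2) a2@(1,0) | pheromone: 0 0 0 0 0 / 12 0 0 0 0 / 0 0 4 0 0 / 0 0 0 0 0 / 0 0 0 0 0 / 0 0 0 0 0
t=4: a0@(1,0) a1@(2,2) a2@(1,0) | pheromone: 0 0 0 0 0 / 15 0 0 0 0 / 0 0 5 0 0 / 0 0 0 0 0 / 0 0 0 0 0 / 0 0 0 0 0
t=5: a0@(1,0) a1@(2,2) a2@(1,0) | pheromone: 0 0 0 0 0 / 18 0 0 0 0 / 0 0 6 0 0 / 0 0 0 0 0 / 0 0 0 0 0 / 0 0 0 0 0
t=6: a0@(1,0) a1@(2,2) a2@(1,0) | pheromone: 0 0 0 0 0 / 21 0 0 0 0 / 0 0 7 0 0 / 0 0 0 0 0 / 0 0 0 0 0 / 0 0 0 0 0
t=7: a0@(1,0) a1@(2,2) a2@(1,0) | pheromone: 0 0 0 0 0 / 24 0 0 0 0 / 0 0 8 0 0 / 0 0 0 0 0 / 0 0 0 0 0 / 0 0 0 0 0

yes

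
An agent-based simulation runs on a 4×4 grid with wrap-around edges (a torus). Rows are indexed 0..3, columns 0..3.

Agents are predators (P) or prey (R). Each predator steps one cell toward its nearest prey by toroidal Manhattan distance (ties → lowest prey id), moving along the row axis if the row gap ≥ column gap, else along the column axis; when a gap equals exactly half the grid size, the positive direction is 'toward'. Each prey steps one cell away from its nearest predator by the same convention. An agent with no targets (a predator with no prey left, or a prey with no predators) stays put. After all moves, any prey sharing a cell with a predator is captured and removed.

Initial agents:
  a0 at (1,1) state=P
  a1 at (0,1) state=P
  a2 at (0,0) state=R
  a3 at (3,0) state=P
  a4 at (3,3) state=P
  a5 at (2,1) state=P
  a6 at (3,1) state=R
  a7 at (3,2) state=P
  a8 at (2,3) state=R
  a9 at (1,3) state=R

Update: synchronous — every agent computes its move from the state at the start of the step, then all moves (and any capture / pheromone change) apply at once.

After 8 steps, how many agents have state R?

t=1: a0@(0,1):P a1@(0,0):P a2@(0,3):R a3@(0,0):P a4@(2,3):P a5@(3,1):P a6@(2,1):R a7@(3,1):P a8@(1,3):R a9@(1,2):R
t=2: a0@(0,2):P a1@(0,3):P a3@(0,3):P a4@(1,3):P a5@(2,1):P a6@(1,1):R a7@(2,1):P a9@(2,2):R
t=3: a0@(1,2):P a1@(0,0):P a3@(0,0):P a4@(1,0):P a5@(1,1):P a6@(0,1):R a7@(1,1):P a9@(2,3):R
t=4: a0@(0,2):P a1@(0,1):P a3@(0,1):P a4@(0,0):P a5@(0,1):P a7@(0,1):P a9@(3,3):R
t=5: a0@(3,2):P a1@(0,2):P a3@(0,2):P a4@(3,0):P a5@(0,2):P a7@(0,2):P a9@(2,3):R
t=6: a0@(2,2):P a1@(1,2):P a3@(1,2):P a4@(2,0):P a5@(1,2):P a7@(1,2):P a9@(1,3):R
t=7: a0@(1,2):P a1@(1,3):P a3@(1,3):P a4@(1,0):P a5@(1,3):P a7@(1,3):P
t=8: (unchanged — steady state)

0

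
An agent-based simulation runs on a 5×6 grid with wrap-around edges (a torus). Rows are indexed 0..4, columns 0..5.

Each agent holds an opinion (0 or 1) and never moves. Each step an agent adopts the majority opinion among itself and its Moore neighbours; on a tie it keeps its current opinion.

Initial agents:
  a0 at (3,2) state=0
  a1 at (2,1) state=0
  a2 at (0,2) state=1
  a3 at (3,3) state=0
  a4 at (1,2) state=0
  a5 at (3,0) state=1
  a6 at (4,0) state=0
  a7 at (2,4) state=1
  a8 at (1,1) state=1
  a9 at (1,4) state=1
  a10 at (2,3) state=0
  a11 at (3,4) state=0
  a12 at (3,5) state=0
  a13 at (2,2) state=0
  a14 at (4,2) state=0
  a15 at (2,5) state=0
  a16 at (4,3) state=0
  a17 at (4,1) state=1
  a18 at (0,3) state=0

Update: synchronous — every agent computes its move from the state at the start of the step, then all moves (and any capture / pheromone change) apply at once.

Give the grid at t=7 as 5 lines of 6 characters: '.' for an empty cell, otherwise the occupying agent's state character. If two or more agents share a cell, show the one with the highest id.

..00..
.00.0.
.00000
0.0000
0000..

t=1: a0@(3,2):0 a1@(2,1):0 a2@(0,2):0 a3@(3,3):0 a4@(1,2):0 a5@(3,0):0 a6@(4,0):0 a7@(2,4):0 a8@(1,1):0 a9@(1,4):0 a10@(2,3):0 a11@(3,4):0 a12@(3,5):0 a13@(2,2):0 a14@(4,2):0 a15@(2,5):0 a16@(4,3):0 a17@(4,1):1 a18@(0,3):0
t=2: a0@(3,2):0 a1@(2,1):0 a2@(0,2):0 a3@(3,3):0 a4@(1,2):0 a5@(3,0):0 a6@(4,0):0 a7@(2,4):0 a8@(1,1):0 a9@(1,4):0 a10@(2,3):0 a11@(3,4):0 a12@(3,5):0 a13@(2,2):0 a14@(4,2):0 a15@(2,5):0 a16@(4,3):0 a17@(4,1):0 a18@(0,3):0
t=3: (unchanged — steady state)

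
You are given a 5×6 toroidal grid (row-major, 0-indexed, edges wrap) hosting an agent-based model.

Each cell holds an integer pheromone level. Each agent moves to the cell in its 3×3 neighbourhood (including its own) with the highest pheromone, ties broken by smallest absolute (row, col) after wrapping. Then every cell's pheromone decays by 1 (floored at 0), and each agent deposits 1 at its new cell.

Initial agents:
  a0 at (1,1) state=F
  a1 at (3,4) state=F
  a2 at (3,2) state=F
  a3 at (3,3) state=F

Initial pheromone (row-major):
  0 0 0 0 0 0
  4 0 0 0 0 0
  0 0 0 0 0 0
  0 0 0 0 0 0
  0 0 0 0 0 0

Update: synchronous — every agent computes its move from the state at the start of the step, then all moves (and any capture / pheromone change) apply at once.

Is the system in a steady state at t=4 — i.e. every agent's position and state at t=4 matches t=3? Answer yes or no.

t=1: a0@(1,0) a1@(2,3) a2@(2,1) a3@(2,2) | pheromone: 0 0 0 0 0 0 / 4 0 0 0 0 0 / 0 1 1 1 0 0 / 0 0 0 0 0 0 / 0 0 0 0 0 0
t=2: a0@(1,0) a1@(2,2) a2@(1,0) a3@(2,1) | pheromone: 0 0 0 0 0 0 / 5 0 0 0 0 0 / 0 1 1 0 0 0 / 0 0 0 0 0 0 / 0 0 0 0 0 0
t=3: a0@(1,0) a1@(2,1) a2@(1,0) a3@(1,0) | pheromone: 0 0 0 0 0 0 / 7 0 0 0 0 0 / 0 1 0 0 0 0 / 0 0 0 0 0 0 / 0 0 0 0 0 0
t=4: a0@(1,0) a1@(1,0) a2@(1,0) a3@(1,0) | pheromone: 0 0 0 0 0 0 / 10 0 0 0 0 0 / 0 0 0 0 0 0 / 0 0 0 0 0 0 / 0 0 0 0 0 0

no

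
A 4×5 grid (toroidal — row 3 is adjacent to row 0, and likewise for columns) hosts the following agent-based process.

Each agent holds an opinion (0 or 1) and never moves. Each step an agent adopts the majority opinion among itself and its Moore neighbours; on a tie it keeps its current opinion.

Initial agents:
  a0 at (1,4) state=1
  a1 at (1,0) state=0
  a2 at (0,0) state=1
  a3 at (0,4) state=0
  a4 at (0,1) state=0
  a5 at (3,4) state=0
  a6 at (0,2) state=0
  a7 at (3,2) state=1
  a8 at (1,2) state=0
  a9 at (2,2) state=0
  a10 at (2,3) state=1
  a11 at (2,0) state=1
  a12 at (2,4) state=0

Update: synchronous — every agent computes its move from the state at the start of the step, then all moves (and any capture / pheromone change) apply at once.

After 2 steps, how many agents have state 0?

t=1: a0@(1,4):1 a1@(1,0):0 a2@(0,0):0 a3@(0,4):0 a4@(0,1):0 a5@(3,4):0 a6@(0,2):0 a7@(3,2):0 a8@(1,2):0 a9@(2,2):0 a10@(2,3):0 a11@(2,0):0 a12@(2,4):0
t=2: a0@(1,4):0 a1@(1,0):0 a2@(0,0):0 a3@(0,4):0 a4@(0,1):0 a5@(3,4):0 a6@(0,2):0 a7@(3,2):0 a8@(1,2):0 a9@(2,2):0 a10@(2,3):0 a11@(2,0):0 a12@(2,4):0

13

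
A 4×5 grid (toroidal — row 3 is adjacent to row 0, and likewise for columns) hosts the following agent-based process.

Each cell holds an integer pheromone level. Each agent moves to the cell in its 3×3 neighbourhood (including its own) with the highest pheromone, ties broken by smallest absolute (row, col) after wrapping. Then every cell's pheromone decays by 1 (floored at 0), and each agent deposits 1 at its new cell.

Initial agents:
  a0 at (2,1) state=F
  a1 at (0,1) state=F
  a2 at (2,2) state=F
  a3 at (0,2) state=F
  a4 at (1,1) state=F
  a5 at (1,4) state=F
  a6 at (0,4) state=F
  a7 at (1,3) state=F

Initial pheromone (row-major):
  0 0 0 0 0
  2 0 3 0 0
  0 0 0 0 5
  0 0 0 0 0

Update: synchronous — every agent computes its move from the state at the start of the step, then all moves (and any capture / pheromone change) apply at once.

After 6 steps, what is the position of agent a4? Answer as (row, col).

(1, 2)

t=1: a0@(1,2) a1@(1,2) a2@(1,2) a3@(1,2) a4@(1,2) a5@(2,4) a6@(1,0) a7@(2,4) | pheromone: 0 0 0 0 0 / 2 0 7 0 0 / 0 0 0 0 6 / 0 0 0 0 0
t=2: a0@(1,2) a1@(1,2) a2@(1,2) a3@(1,2) a4@(1,2) a5@(2,4) a6@(2,4) a7@(2,4) | pheromone: 0 0 0 0 0 / 1 0 11 0 0 / 0 0 0 0 8 / 0 0 0 0 0
t=3: a0@(1,2) a1@(1,2) a2@(1,2) a3@(1,2) a4@(1,2) a5@(2,4) a6@(2,4) a7@(2,4) | pheromone: 0 0 0 0 0 / 0 0 15 0 0 / 0 0 0 0 10 / 0 0 0 0 0
t=4: a0@(1,2) a1@(1,2) a2@(1,2) a3@(1,2) a4@(1,2) a5@(2,4) a6@(2,4) a7@(2,4) | pheromone: 0 0 0 0 0 / 0 0 19 0 0 / 0 0 0 0 12 / 0 0 0 0 0
t=5: a0@(1,2) a1@(1,2) a2@(1,2) a3@(1,2) a4@(1,2) a5@(2,4) a6@(2,4) a7@(2,4) | pheromone: 0 0 0 0 0 / 0 0 23 0 0 / 0 0 0 0 14 / 0 0 0 0 0
t=6: a0@(1,2) a1@(1,2) a2@(1,2) a3@(1,2) a4@(1,2) a5@(2,4) a6@(2,4) a7@(2,4) | pheromone: 0 0 0 0 0 / 0 0 27 0 0 / 0 0 0 0 16 / 0 0 0 0 0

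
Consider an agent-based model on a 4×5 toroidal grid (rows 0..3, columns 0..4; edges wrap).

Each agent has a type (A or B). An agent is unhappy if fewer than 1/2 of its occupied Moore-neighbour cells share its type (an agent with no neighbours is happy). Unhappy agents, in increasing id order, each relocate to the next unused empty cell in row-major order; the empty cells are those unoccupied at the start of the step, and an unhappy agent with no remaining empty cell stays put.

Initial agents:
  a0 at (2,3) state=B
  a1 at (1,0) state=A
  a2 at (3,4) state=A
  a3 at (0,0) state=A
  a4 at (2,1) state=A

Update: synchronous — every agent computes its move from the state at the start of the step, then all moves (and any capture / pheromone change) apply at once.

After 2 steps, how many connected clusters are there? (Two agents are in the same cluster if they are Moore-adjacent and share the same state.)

t=1: a0@(0,1):B a1@(1,0):A a2@(3,4):A a3@(0,0):A a4@(2,1):A
t=2: a0@(0,2):B a1@(1,0):A a2@(3,4):A a3@(0,0):A a4@(2,1):A

2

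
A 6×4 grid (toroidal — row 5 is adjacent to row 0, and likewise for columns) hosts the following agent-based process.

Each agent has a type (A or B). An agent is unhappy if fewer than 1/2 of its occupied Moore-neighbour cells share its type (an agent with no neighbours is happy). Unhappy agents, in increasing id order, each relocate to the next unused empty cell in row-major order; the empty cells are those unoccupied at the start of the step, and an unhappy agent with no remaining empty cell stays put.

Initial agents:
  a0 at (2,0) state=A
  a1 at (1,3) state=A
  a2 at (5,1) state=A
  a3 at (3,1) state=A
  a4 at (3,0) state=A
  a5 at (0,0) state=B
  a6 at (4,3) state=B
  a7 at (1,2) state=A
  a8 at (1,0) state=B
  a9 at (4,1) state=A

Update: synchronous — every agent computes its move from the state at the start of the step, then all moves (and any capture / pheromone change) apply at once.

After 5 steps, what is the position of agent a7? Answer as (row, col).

t=1: a0@(2,0):A a1@(1,3):A a2@(5,1):A a3@(3,1):A a4@(3,0):A a5@(0,1):B a6@(0,2):B a7@(1,2):A a8@(0,3):B a9@(4,1):A
t=2: a0@(2,0):A a1@(1,3):A a2@(0,0):A a3@(3,1):A a4@(3,0):A a5@(1,0):B a6@(1,1):B a7@(2,1):A a8@(2,2):B a9@(4,1):A
t=3: a0@(2,0):A a1@(1,3):A a2@(0,1):A a3@(3,1):A a4@(3,0):A a5@(0,2):B a6@(0,3):B a7@(2,1):A a8@(1,2):B a9@(4,1):A
t=4: a0@(2,0):A a1@(0,0):A a2@(1,0):A a3@(3,1):A a4@(3,0):A a5@(0,2):B a6@(0,3):B a7@(2,1):A a8@(1,1):B a9@(4,1):A
t=5: a0@(2,0):A a1@(0,1):A a2@(1,0):A a3@(3,1):A a4@(3,0):A a5@(0,2):B a6@(1,2):B a7@(2,1):A a8@(1,3):B a9@(4,1):A

(2, 1)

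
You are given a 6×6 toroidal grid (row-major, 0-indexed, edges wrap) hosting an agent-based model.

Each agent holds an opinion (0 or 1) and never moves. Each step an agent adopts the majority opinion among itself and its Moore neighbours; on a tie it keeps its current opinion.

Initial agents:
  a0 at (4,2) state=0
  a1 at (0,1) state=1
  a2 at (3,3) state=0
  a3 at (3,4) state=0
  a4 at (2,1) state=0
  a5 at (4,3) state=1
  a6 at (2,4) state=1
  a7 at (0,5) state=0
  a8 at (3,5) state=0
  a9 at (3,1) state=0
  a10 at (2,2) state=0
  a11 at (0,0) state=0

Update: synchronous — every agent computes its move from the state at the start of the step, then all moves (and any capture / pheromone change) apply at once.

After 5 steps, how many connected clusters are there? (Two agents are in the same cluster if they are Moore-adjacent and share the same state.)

t=1: a0@(4,2):0 a1@(0,1):1 a2@(3,3):0 a3@(3,4):0 a4@(2,1):0 a5@(4,3):0 a6@(2,4):0 a7@(0,5):0 a8@(3,5):0 a9@(3,1):0 a10@(2,2):0 a11@(0,0):0
t=2: (unchanged — steady state)

3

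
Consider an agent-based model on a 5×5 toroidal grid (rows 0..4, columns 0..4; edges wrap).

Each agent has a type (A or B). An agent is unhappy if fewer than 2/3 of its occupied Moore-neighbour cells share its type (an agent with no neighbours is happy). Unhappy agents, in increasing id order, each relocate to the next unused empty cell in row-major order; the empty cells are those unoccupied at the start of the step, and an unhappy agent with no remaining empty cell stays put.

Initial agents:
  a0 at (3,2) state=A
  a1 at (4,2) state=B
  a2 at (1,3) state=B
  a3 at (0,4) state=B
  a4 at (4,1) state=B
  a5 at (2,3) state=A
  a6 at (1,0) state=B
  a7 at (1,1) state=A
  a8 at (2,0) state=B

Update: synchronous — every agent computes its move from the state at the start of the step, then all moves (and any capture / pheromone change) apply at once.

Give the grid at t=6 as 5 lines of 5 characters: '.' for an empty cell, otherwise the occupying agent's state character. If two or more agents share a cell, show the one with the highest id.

t=1: a0@(0,0):A a1@(0,1):B a2@(0,2):B a3@(0,4):B a4@(0,3):B a5@(1,2):A a6@(1,0):B a7@(1,4):A a8@(2,1):B
t=2: a0@(1,1):A a1@(1,3):B a2@(0,2):B a3@(2,0):B a4@(2,2):B a5@(2,3):A a6@(2,4):B a7@(3,0):A a8@(3,1):B
t=3: a0@(0,0):A a1@(1,3):B a2@(0,1):B a3@(0,3):B a4@(0,4):B a5@(1,0):A a6@(1,2):B a7@(1,4):A a8@(3,1):B
t=4: a0@(0,2):A a1@(1,3):B a2@(1,1):B a3@(0,3):B a4@(2,0):B a5@(2,1):A a6@(1,2):B a7@(2,2):A a8@(3,1):B
t=5: a0@(0,0):A a1@(0,1):B a2@(0,4):B a3@(0,3):B a4@(2,0):B a5@(1,0):A a6@(1,4):B a7@(2,3):A a8@(2,4):B
t=6: a0@(0,2):A a1@(1,1):B a2@(1,2):B a3@(0,3):B a4@(2,0):B a5@(1,3):A a6@(2,1):B a7@(2,2):A a8@(3,0):B

..AB.
.BBA.
BBA..
B....
.....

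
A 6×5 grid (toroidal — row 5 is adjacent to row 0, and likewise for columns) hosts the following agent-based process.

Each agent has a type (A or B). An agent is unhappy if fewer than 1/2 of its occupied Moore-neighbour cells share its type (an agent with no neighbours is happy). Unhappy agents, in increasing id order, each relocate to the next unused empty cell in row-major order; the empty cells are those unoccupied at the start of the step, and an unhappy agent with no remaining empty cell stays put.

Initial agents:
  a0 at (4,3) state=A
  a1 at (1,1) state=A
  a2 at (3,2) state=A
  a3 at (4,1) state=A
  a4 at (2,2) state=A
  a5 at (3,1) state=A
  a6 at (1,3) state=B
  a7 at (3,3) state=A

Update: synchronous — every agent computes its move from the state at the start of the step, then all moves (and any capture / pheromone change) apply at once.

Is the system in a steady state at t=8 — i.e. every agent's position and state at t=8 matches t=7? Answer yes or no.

t=1: a0@(4,3):A a1@(1,1):A a2@(3,2):A a3@(4,1):A a4@(2,2):A a5@(3,1):A a6@(0,0):B a7@(3,3):A
t=2: a0@(4,3):A a1@(1,1):A a2@(3,2):A a3@(4,1):A a4@(2,2):A a5@(3,1):A a6@(0,1):B a7@(3,3):A
t=3: a0@(4,3):A a1@(1,1):A a2@(3,2):A a3@(4,1):A a4@(2,2):A a5@(3,1):A a6@(0,0):B a7@(3,3):A
t=4: a0@(4,3):A a1@(1,1):A a2@(3,2):A a3@(4,1):A a4@(2,2):A a5@(3,1):A a6@(0,1):B a7@(3,3):A
t=5: a0@(4,3):A a1@(1,1):A a2@(3,2):A a3@(4,1):A a4@(2,2):A a5@(3,1):A a6@(0,0):B a7@(3,3):A
t=6: a0@(4,3):A a1@(1,1):A a2@(3,2):A a3@(4,1):A a4@(2,2):A a5@(3,1):A a6@(0,1):B a7@(3,3):A
t=7: a0@(4,3):A a1@(1,1):A a2@(3,2):A a3@(4,1):A a4@(2,2):A a5@(3,1):A a6@(0,0):B a7@(3,3):A
t=8: a0@(4,3):A a1@(1,1):A a2@(3,2):A a3@(4,1):A a4@(2,2):A a5@(3,1):A a6@(0,1):B a7@(3,3):A

no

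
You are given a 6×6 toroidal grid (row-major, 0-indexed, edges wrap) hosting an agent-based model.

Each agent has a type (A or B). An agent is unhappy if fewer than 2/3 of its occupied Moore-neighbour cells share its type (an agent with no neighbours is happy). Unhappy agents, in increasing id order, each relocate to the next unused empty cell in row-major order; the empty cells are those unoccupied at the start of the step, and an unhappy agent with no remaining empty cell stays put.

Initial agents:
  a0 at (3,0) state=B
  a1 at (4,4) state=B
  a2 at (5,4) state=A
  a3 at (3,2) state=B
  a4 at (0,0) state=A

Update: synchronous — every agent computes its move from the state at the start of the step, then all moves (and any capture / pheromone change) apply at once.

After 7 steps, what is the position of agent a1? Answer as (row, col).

t=1: a0@(3,0):B a1@(0,1):B a2@(0,2):A a3@(3,2):B a4@(0,0):A
t=2: a0@(3,0):B a1@(0,3):B a2@(0,4):A a3@(3,2):B a4@(0,5):A
t=3: a0@(3,0):B a1@(0,0):B a2@(0,1):A a3@(3,2):B a4@(0,5):A
t=4: a0@(3,0):B a1@(0,2):B a2@(0,3):A a3@(3,2):B a4@(0,4):A
t=5: a0@(3,0):B a1@(0,0):B a2@(0,1):A a3@(3,2):B a4@(0,4):A
t=6: a0@(3,0):B a1@(0,2):B a2@(0,3):A a3@(3,2):B a4@(0,4):A
t=7: a0@(3,0):B a1@(0,0):B a2@(0,1):A a3@(3,2):B a4@(0,4):A

(0, 0)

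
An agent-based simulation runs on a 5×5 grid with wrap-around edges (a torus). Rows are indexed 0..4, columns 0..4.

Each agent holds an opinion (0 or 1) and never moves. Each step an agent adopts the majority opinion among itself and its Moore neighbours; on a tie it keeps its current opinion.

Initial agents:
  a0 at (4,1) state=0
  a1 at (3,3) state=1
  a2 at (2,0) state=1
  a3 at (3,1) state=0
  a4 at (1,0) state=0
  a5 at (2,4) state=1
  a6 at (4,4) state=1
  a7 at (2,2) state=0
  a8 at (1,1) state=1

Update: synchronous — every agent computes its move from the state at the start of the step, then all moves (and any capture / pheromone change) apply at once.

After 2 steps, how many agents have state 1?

6

t=1: a0@(4,1):0 a1@(3,3):1 a2@(2,0):1 a3@(3,1):0 a4@(1,0):1 a5@(2,4):1 a6@(4,4):1 a7@(2,2):0 a8@(1,1):1
t=2: (unchanged — steady state)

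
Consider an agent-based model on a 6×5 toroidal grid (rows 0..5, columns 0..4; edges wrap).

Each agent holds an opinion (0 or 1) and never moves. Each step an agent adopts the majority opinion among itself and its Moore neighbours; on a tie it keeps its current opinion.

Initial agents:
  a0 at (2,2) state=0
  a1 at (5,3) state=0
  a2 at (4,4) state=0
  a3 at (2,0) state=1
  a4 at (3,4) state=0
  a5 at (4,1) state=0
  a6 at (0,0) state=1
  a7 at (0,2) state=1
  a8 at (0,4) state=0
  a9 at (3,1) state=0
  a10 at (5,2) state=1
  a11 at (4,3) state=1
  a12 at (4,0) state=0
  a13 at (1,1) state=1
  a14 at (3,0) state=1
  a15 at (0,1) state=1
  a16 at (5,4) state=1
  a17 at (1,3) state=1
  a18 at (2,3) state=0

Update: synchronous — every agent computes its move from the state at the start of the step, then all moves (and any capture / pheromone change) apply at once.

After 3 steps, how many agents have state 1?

t=1: a0@(2,2):0 a1@(5,3):1 a2@(4,4):0 a3@(2,0):1 a4@(3,4):0 a5@(4,1):0 a6@(0,0):1 a7@(0,2):1 a8@(0,4):1 a9@(3,1):0 a10@(5,2):1 a11@(4,3):1 a12@(4,0):0 a13@(1,1):1 a14@(3,0):0 a15@(0,1):1 a16@(5,4):0 a17@(1,3):0 a18@(2,3):0
t=2: a0@(2,2):0 a1@(5,3):1 a2@(4,4):0 a3@(2,0):0 a4@(3,4):0 a5@(4,1):0 a6@(0,0):1 a7@(0,2):1 a8@(0,4):1 a9@(3,1):0 a10@(5,2):1 a11@(4,3):1 a12@(4,0):0 a13@(1,1):1 a14@(3,0):0 a15@(0,1):1 a16@(5,4):1 a17@(1,3):0 a18@(2,3):0
t=3: (unchanged — steady state)

9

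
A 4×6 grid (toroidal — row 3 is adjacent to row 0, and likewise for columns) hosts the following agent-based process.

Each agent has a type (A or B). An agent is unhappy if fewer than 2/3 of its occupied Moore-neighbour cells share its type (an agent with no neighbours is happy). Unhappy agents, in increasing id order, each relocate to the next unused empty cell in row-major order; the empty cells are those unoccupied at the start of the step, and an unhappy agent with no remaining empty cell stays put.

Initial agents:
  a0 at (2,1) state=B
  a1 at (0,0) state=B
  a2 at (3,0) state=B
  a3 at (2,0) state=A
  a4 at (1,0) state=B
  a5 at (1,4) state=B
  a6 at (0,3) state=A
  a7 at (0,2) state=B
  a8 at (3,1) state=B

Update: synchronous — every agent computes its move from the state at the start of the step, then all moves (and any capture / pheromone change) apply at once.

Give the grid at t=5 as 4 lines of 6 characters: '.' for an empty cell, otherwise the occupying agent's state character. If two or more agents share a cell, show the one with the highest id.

AABB..
.BBB..
.B....
.B....

t=1: a0@(2,1):B a1@(0,0):B a2@(3,0):B a3@(0,1):A a4@(1,0):B a5@(0,4):B a6@(0,5):A a7@(1,1):B a8@(3,1):B
t=2: a0@(2,1):B a1@(0,0):B a2@(0,2):B a3@(0,3):A a4@(1,2):B a5@(1,3):B a6@(1,4):A a7@(1,1):B a8@(3,1):B
t=3: a0@(2,1):B a1@(0,0):B a2@(0,2):B a3@(0,1):A a4@(1,2):B a5@(0,4):B a6@(0,5):A a7@(1,1):B a8@(3,1):B
t=4: a0@(2,1):B a1@(0,3):B a2@(0,2):B a3@(1,0):A a4@(1,2):B a5@(1,3):B a6@(1,4):A a7@(1,1):B a8@(3,1):B
t=5: a0@(2,1):B a1@(0,3):B a2@(0,2):B a3@(0,0):A a4@(1,2):B a5@(1,3):B a6@(0,1):A a7@(1,1):B a8@(3,1):B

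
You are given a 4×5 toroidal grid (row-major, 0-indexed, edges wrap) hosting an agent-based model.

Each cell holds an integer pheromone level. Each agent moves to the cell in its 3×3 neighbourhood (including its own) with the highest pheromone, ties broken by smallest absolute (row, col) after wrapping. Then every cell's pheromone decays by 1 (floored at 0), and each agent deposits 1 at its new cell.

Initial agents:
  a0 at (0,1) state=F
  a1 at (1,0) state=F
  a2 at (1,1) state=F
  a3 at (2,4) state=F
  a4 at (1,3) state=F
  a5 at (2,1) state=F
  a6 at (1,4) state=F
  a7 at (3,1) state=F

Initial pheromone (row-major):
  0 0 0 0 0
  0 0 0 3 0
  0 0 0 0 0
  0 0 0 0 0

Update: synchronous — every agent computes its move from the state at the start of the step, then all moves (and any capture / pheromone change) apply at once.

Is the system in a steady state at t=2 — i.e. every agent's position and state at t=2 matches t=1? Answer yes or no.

t=1: a0@(0,0) a1@(0,0) a2@(0,0) a3@(1,3) a4@(1,3) a5@(1,0) a6@(1,3) a7@(0,0) | pheromone: 4 0 0 0 0 / 1 0 0 5 0 / 0 0 0 0 0 / 0 0 0 0 0
t=2: a0@(0,0) a1@(0,0) a2@(0,0) a3@(1,3) a4@(1,3) a5@(0,0) a6@(1,3) a7@(0,0) | pheromone: 8 0 0 0 0 / 0 0 0 7 0 / 0 0 0 0 0 / 0 0 0 0 0

no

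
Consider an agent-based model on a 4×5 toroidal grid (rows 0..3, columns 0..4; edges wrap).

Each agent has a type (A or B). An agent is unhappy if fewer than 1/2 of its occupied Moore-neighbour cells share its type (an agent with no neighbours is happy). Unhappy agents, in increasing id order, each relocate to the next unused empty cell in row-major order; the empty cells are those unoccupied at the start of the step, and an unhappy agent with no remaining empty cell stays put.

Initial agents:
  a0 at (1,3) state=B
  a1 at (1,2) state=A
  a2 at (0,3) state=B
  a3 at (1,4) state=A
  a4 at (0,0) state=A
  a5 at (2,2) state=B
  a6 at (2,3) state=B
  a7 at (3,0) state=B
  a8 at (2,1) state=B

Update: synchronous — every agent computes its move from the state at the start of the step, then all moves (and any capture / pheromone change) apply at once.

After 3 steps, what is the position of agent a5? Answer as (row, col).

t=1: a0@(1,3):B a1@(0,1):A a2@(0,2):B a3@(0,4):A a4@(0,0):A a5@(2,2):B a6@(2,3):B a7@(3,0):B a8@(2,1):B
t=2: a0@(1,3):B a1@(0,3):A a2@(0,2):B a3@(1,0):A a4@(0,0):A a5@(2,2):B a6@(2,3):B a7@(1,1):B a8@(2,1):B
t=3: a0@(1,3):B a1@(0,1):A a2@(0,2):B a3@(0,4):A a4@(0,0):A a5@(2,2):B a6@(2,3):B a7@(1,1):B a8@(2,1):B

(2, 2)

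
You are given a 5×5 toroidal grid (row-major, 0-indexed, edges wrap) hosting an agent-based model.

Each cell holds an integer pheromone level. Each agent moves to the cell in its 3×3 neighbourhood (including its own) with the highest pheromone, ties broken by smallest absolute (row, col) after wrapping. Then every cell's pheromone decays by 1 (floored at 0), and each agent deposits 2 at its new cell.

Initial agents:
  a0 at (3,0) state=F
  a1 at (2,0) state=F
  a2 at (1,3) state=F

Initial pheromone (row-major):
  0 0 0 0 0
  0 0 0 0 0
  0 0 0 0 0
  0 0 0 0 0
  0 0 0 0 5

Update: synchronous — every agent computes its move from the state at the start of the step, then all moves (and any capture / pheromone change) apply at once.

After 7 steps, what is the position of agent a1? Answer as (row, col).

t=1: a0@(4,4) a1@(1,0) a2@(0,2) | pheromone: 0 0 2 0 0 / 2 0 0 0 0 / 0 0 0 0 0 / 0 0 0 0 0 / 0 0 0 0 6
t=2: a0@(4,4) a1@(1,0) a2@(0,2) | pheromone: 0 0 3 0 0 / 3 0 0 0 0 / 0 0 0 0 0 / 0 0 0 0 0 / 0 0 0 0 7
t=3: a0@(4,4) a1@(1,0) a2@(0,2) | pheromone: 0 0 4 0 0 / 4 0 0 0 0 / 0 0 0 0 0 / 0 0 0 0 0 / 0 0 0 0 8
t=4: a0@(4,4) a1@(1,0) a2@(0,2) | pheromone: 0 0 5 0 0 / 5 0 0 0 0 / 0 0 0 0 0 / 0 0 0 0 0 / 0 0 0 0 9
t=5: a0@(4,4) a1@(1,0) a2@(0,2) | pheromone: 0 0 6 0 0 / 6 0 0 0 0 / 0 0 0 0 0 / 0 0 0 0 0 / 0 0 0 0 10
t=6: a0@(4,4) a1@(1,0) a2@(0,2) | pheromone: 0 0 7 0 0 / 7 0 0 0 0 / 0 0 0 0 0 / 0 0 0 0 0 / 0 0 0 0 11
t=7: a0@(4,4) a1@(1,0) a2@(0,2) | pheromone: 0 0 8 0 0 / 8 0 0 0 0 / 0 0 0 0 0 / 0 0 0 0 0 / 0 0 0 0 12

(1, 0)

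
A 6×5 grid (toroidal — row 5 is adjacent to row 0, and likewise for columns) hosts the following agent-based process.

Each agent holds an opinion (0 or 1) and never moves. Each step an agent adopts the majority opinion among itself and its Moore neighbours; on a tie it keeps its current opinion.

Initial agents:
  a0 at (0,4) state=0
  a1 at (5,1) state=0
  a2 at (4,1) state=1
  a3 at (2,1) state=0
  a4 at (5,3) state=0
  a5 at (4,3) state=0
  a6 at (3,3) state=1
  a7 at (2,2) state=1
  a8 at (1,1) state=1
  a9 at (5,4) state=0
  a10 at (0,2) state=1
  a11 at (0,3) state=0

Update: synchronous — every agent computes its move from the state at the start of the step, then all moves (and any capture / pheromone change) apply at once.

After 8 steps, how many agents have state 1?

6

t=1: a0@(0,4):0 a1@(5,1):1 a2@(4,1):1 a3@(2,1):1 a4@(5,3):0 a5@(4,3):0 a6@(3,3):1 a7@(2,2):1 a8@(1,1):1 a9@(5,4):0 a10@(0,2):0 a11@(0,3):0
t=2: (unchanged — steady state)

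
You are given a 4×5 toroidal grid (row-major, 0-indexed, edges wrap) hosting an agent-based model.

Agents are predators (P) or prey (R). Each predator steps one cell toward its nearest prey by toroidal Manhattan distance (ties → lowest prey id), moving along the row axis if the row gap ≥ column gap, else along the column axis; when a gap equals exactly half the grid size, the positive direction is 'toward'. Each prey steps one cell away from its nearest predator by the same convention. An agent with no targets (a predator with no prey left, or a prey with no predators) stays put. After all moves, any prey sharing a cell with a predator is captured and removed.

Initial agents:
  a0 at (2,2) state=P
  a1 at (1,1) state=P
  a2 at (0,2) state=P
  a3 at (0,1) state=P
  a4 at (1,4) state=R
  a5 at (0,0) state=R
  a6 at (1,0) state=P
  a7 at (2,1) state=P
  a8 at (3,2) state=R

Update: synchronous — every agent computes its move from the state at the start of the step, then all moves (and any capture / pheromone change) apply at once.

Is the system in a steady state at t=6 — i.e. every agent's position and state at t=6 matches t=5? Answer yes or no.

t=1: a0@(3,2):P a1@(1,0):P a2@(3,2):P a3@(0,0):P a4@(1,3):R a5@(0,4):R a6@(1,4):P a7@(3,1):P a8@(0,2):R
t=2: a0@(0,2):P a1@(1,4):P a2@(0,2):P a3@(0,4):P a4@(1,2):R a5@(0,3):R a6@(1,3):P a7@(0,1):P a8@(1,2):R
t=3: a0@(1,2):P a1@(1,3):P a2@(1,2):P a3@(0,3):P a4@(2,2):R a5@(0,4):R a6@(1,2):P a7@(1,1):P a8@(2,2):R
t=4: a0@(2,2):P a1@(2,3):P a2@(2,2):P a3@(0,4):P a4@(3,2):R a5@(0,0):R a6@(2,2):P a7@(2,1):P a8@(3,2):R
t=5: a0@(3,2):P a1@(3,3):P a2@(3,2):P a3@(0,0):P a4@(0,2):R a5@(0,1):R a6@(3,2):P a7@(3,1):P a8@(0,2):R
t=6: a0@(0,2):P a1@(0,3):P a2@(0,2):P a3@(0,1):P a4@(1,2):R a6@(0,2):P a7@(0,1):P a8@(1,2):R

no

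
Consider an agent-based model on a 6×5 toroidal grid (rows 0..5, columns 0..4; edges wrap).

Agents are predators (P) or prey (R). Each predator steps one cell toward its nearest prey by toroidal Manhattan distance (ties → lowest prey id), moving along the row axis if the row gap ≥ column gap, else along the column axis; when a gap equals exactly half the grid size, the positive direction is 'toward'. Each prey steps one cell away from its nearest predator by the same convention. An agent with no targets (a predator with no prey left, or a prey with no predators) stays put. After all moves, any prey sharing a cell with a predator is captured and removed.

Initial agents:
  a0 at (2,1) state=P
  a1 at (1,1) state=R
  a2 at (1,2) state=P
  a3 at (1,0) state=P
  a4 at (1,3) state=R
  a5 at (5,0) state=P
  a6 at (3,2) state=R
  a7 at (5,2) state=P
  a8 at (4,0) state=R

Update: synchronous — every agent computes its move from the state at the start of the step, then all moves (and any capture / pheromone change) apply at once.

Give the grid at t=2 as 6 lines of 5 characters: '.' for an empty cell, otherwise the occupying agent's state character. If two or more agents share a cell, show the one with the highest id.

.P...
...R.
R....
P....
.....
.RP..

t=1: a0@(1,1):P a1@(0,1):R a2@(1,1):P a3@(1,1):P a4@(1,4):R a5@(4,0):P a7@(4,2):P a8@(3,0):R
t=2: a0@(0,1):P a1@(5,1):R a2@(0,1):P a3@(0,1):P a4@(1,3):R a5@(3,0):P a7@(5,2):P a8@(2,0):R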